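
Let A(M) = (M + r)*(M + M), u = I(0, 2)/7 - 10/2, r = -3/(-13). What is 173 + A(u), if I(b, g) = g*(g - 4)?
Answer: 11393/49 ≈ 232.51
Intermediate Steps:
r = 3/13 (r = -3*(-1/13) = 3/13 ≈ 0.23077)
I(b, g) = g*(-4 + g)
u = -39/7 (u = (2*(-4 + 2))/7 - 10/2 = (2*(-2))*(⅐) - 10*½ = -4*⅐ - 5 = -4/7 - 5 = -39/7 ≈ -5.5714)
A(M) = 2*M*(3/13 + M) (A(M) = (M + 3/13)*(M + M) = (3/13 + M)*(2*M) = 2*M*(3/13 + M))
173 + A(u) = 173 + (2/13)*(-39/7)*(3 + 13*(-39/7)) = 173 + (2/13)*(-39/7)*(3 - 507/7) = 173 + (2/13)*(-39/7)*(-486/7) = 173 + 2916/49 = 11393/49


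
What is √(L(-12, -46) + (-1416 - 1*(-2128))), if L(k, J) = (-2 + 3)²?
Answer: √713 ≈ 26.702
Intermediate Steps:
L(k, J) = 1 (L(k, J) = 1² = 1)
√(L(-12, -46) + (-1416 - 1*(-2128))) = √(1 + (-1416 - 1*(-2128))) = √(1 + (-1416 + 2128)) = √(1 + 712) = √713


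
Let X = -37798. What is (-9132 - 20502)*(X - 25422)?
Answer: 1873461480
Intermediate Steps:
(-9132 - 20502)*(X - 25422) = (-9132 - 20502)*(-37798 - 25422) = -29634*(-63220) = 1873461480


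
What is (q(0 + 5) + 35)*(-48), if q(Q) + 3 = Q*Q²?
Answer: -7536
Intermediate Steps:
q(Q) = -3 + Q³ (q(Q) = -3 + Q*Q² = -3 + Q³)
(q(0 + 5) + 35)*(-48) = ((-3 + (0 + 5)³) + 35)*(-48) = ((-3 + 5³) + 35)*(-48) = ((-3 + 125) + 35)*(-48) = (122 + 35)*(-48) = 157*(-48) = -7536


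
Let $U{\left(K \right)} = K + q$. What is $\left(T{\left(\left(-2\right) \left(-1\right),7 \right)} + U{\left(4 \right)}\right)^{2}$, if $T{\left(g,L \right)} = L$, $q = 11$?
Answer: $484$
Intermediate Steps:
$U{\left(K \right)} = 11 + K$ ($U{\left(K \right)} = K + 11 = 11 + K$)
$\left(T{\left(\left(-2\right) \left(-1\right),7 \right)} + U{\left(4 \right)}\right)^{2} = \left(7 + \left(11 + 4\right)\right)^{2} = \left(7 + 15\right)^{2} = 22^{2} = 484$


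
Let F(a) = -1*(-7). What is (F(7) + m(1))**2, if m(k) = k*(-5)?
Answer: 4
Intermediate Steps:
F(a) = 7
m(k) = -5*k
(F(7) + m(1))**2 = (7 - 5*1)**2 = (7 - 5)**2 = 2**2 = 4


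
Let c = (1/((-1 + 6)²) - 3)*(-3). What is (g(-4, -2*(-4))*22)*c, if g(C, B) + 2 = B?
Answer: 29304/25 ≈ 1172.2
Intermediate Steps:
g(C, B) = -2 + B
c = 222/25 (c = (1/(5²) - 3)*(-3) = (1/25 - 3)*(-3) = -74/25*(-3) = 222/25 ≈ 8.8800)
(g(-4, -2*(-4))*22)*c = ((-2 - 2*(-4))*22)*(222/25) = ((-2 + 8)*22)*(222/25) = (6*22)*(222/25) = 132*(222/25) = 29304/25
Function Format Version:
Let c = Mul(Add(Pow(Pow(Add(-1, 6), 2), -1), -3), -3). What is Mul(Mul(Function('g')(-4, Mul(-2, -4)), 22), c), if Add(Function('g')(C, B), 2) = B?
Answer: Rational(29304, 25) ≈ 1172.2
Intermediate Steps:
Function('g')(C, B) = Add(-2, B)
c = Rational(222, 25) (c = Mul(Add(Pow(Pow(5, 2), -1), -3), -3) = Mul(Add(Pow(25, -1), -3), -3) = Mul(Add(Rational(1, 25), -3), -3) = Mul(Rational(-74, 25), -3) = Rational(222, 25) ≈ 8.8800)
Mul(Mul(Function('g')(-4, Mul(-2, -4)), 22), c) = Mul(Mul(Add(-2, Mul(-2, -4)), 22), Rational(222, 25)) = Mul(Mul(Add(-2, 8), 22), Rational(222, 25)) = Mul(Mul(6, 22), Rational(222, 25)) = Mul(132, Rational(222, 25)) = Rational(29304, 25)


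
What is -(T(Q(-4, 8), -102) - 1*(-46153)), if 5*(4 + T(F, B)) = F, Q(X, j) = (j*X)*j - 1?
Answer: -230488/5 ≈ -46098.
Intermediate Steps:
Q(X, j) = -1 + X*j² (Q(X, j) = (X*j)*j - 1 = X*j² - 1 = -1 + X*j²)
T(F, B) = -4 + F/5
-(T(Q(-4, 8), -102) - 1*(-46153)) = -((-4 + (-1 - 4*8²)/5) - 1*(-46153)) = -((-4 + (-1 - 4*64)/5) + 46153) = -((-4 + (-1 - 256)/5) + 46153) = -((-4 + (⅕)*(-257)) + 46153) = -((-4 - 257/5) + 46153) = -(-277/5 + 46153) = -1*230488/5 = -230488/5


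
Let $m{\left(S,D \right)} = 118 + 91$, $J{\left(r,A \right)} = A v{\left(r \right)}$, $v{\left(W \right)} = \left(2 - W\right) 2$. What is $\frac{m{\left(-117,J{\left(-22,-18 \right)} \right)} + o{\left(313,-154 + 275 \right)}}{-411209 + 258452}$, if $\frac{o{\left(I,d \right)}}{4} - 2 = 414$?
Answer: $- \frac{1873}{152757} \approx -0.012261$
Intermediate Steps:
$v{\left(W \right)} = 4 - 2 W$
$o{\left(I,d \right)} = 1664$ ($o{\left(I,d \right)} = 8 + 4 \cdot 414 = 8 + 1656 = 1664$)
$J{\left(r,A \right)} = A \left(4 - 2 r\right)$
$m{\left(S,D \right)} = 209$
$\frac{m{\left(-117,J{\left(-22,-18 \right)} \right)} + o{\left(313,-154 + 275 \right)}}{-411209 + 258452} = \frac{209 + 1664}{-411209 + 258452} = \frac{1873}{-152757} = 1873 \left(- \frac{1}{152757}\right) = - \frac{1873}{152757}$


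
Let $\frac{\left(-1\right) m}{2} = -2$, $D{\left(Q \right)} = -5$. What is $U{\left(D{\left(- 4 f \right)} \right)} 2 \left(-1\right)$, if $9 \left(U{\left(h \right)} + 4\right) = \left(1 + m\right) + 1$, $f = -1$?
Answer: $\frac{20}{3} \approx 6.6667$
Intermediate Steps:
$m = 4$ ($m = \left(-2\right) \left(-2\right) = 4$)
$U{\left(h \right)} = - \frac{10}{3}$ ($U{\left(h \right)} = -4 + \frac{\left(1 + 4\right) + 1}{9} = -4 + \frac{5 + 1}{9} = -4 + \frac{1}{9} \cdot 6 = -4 + \frac{2}{3} = - \frac{10}{3}$)
$U{\left(D{\left(- 4 f \right)} \right)} 2 \left(-1\right) = - \frac{10 \cdot 2 \left(-1\right)}{3} = \left(- \frac{10}{3}\right) \left(-2\right) = \frac{20}{3}$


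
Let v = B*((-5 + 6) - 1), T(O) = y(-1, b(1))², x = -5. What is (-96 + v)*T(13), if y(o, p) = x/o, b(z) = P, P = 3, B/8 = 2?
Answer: -2400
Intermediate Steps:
B = 16 (B = 8*2 = 16)
b(z) = 3
y(o, p) = -5/o
T(O) = 25 (T(O) = (-5/(-1))² = (-5*(-1))² = 5² = 25)
v = 0 (v = 16*((-5 + 6) - 1) = 16*(1 - 1) = 16*0 = 0)
(-96 + v)*T(13) = (-96 + 0)*25 = -96*25 = -2400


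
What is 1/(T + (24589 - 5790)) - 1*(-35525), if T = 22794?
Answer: 1477591326/41593 ≈ 35525.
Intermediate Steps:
1/(T + (24589 - 5790)) - 1*(-35525) = 1/(22794 + (24589 - 5790)) - 1*(-35525) = 1/(22794 + 18799) + 35525 = 1/41593 + 35525 = 1477591326/41593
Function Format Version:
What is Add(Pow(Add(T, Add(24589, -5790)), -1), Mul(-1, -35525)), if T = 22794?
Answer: Rational(1477591326, 41593) ≈ 35525.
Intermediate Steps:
Add(Pow(Add(T, Add(24589, -5790)), -1), Mul(-1, -35525)) = Add(Pow(Add(22794, Add(24589, -5790)), -1), Mul(-1, -35525)) = Add(Pow(Add(22794, 18799), -1), 35525) = Add(Pow(41593, -1), 35525) = Add(Rational(1, 41593), 35525) = Rational(1477591326, 41593)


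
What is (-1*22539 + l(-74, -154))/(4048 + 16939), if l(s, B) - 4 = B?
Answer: -22689/20987 ≈ -1.0811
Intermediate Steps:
l(s, B) = 4 + B
(-1*22539 + l(-74, -154))/(4048 + 16939) = (-1*22539 + (4 - 154))/(4048 + 16939) = (-22539 - 150)/20987 = -22689*1/20987 = -22689/20987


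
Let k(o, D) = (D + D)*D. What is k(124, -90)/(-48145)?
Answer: -3240/9629 ≈ -0.33648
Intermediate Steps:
k(o, D) = 2*D² (k(o, D) = (2*D)*D = 2*D²)
k(124, -90)/(-48145) = (2*(-90)²)/(-48145) = (2*8100)*(-1/48145) = 16200*(-1/48145) = -3240/9629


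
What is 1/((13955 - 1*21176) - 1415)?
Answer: -1/8636 ≈ -0.00011579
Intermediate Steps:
1/((13955 - 1*21176) - 1415) = 1/((13955 - 21176) - 1415) = 1/(-7221 - 1415) = 1/(-8636) = -1/8636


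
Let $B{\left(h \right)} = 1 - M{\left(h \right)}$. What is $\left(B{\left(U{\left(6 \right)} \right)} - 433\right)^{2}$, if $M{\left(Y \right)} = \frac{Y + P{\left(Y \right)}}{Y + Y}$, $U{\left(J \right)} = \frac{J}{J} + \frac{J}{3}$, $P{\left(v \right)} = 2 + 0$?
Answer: $\frac{6744409}{36} \approx 1.8734 \cdot 10^{5}$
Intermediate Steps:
$P{\left(v \right)} = 2$
$U{\left(J \right)} = 1 + \frac{J}{3}$ ($U{\left(J \right)} = 1 + J \frac{1}{3} = 1 + \frac{J}{3}$)
$M{\left(Y \right)} = \frac{2 + Y}{2 Y}$ ($M{\left(Y \right)} = \frac{Y + 2}{Y + Y} = \frac{2 + Y}{2 Y}$)
$B{\left(h \right)} = 1 - \frac{2 + h}{2 h}$
$\left(B{\left(U{\left(6 \right)} \right)} - 433\right)^{2} = \left(\frac{-2 + \left(1 + \frac{1}{3} \cdot 6\right)}{2 \left(1 + \frac{1}{3} \cdot 6\right)} - 433\right)^{2} = \left(\frac{-2 + \left(1 + 2\right)}{2 \left(1 + 2\right)} - 433\right)^{2} = \left(\frac{-2 + 3}{2 \cdot 3} - 433\right)^{2} = \left(\frac{1}{2} \cdot \frac{1}{3} \cdot 1 - 433\right)^{2} = \left(\frac{1}{6} - 433\right)^{2} = \left(- \frac{2597}{6}\right)^{2} = \frac{6744409}{36}$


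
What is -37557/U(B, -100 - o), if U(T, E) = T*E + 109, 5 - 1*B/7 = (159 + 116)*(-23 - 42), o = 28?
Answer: 37557/16020371 ≈ 0.0023443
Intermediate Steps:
B = 125160 (B = 35 - 7*(159 + 116)*(-23 - 42) = 35 - 1925*(-65) = 35 - 7*(-17875) = 35 + 125125 = 125160)
U(T, E) = 109 + E*T (U(T, E) = E*T + 109 = 109 + E*T)
-37557/U(B, -100 - o) = -37557/(109 + (-100 - 1*28)*125160) = -37557/(109 + (-100 - 28)*125160) = -37557/(109 - 128*125160) = -37557/(109 - 16020480) = -37557/(-16020371) = -37557*(-1/16020371) = 37557/16020371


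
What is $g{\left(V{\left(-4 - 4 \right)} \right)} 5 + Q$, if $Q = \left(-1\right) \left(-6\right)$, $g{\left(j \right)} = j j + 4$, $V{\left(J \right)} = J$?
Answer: $346$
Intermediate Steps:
$g{\left(j \right)} = 4 + j^{2}$ ($g{\left(j \right)} = j^{2} + 4 = 4 + j^{2}$)
$Q = 6$
$g{\left(V{\left(-4 - 4 \right)} \right)} 5 + Q = \left(4 + \left(-4 - 4\right)^{2}\right) 5 + 6 = \left(4 + \left(-8\right)^{2}\right) 5 + 6 = \left(4 + 64\right) 5 + 6 = 68 \cdot 5 + 6 = 340 + 6 = 346$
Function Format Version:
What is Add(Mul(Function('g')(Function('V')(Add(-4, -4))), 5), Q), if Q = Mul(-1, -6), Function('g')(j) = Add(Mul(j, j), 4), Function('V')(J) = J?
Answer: 346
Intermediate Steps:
Function('g')(j) = Add(4, Pow(j, 2)) (Function('g')(j) = Add(Pow(j, 2), 4) = Add(4, Pow(j, 2)))
Q = 6
Add(Mul(Function('g')(Function('V')(Add(-4, -4))), 5), Q) = Add(Mul(Add(4, Pow(Add(-4, -4), 2)), 5), 6) = Add(Mul(Add(4, Pow(-8, 2)), 5), 6) = Add(Mul(Add(4, 64), 5), 6) = Add(Mul(68, 5), 6) = Add(340, 6) = 346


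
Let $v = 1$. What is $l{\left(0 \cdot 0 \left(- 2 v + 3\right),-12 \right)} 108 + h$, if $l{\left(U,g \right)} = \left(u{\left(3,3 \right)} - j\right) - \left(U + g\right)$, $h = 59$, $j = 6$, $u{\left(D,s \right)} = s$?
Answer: $1031$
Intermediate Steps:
$l{\left(U,g \right)} = -3 - U - g$ ($l{\left(U,g \right)} = \left(3 - 6\right) - \left(U + g\right) = -3 - \left(U + g\right) = -3 - U - g$)
$l{\left(0 \cdot 0 \left(- 2 v + 3\right),-12 \right)} 108 + h = \left(-3 - 0 \cdot 0 \left(\left(-2\right) 1 + 3\right) - -12\right) 108 + 59 = \left(-3 - 0 \left(-2 + 3\right) + 12\right) 108 + 59 = \left(-3 - 0 \cdot 1 + 12\right) 108 + 59 = \left(-3 - 0 + 12\right) 108 + 59 = \left(-3 + 0 + 12\right) 108 + 59 = 9 \cdot 108 + 59 = 972 + 59 = 1031$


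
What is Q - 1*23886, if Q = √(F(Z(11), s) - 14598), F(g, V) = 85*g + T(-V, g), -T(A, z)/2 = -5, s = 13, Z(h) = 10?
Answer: -23886 + I*√13738 ≈ -23886.0 + 117.21*I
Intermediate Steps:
T(A, z) = 10 (T(A, z) = -2*(-5) = 10)
F(g, V) = 10 + 85*g (F(g, V) = 85*g + 10 = 10 + 85*g)
Q = I*√13738 (Q = √((10 + 85*10) - 14598) = √((10 + 850) - 14598) = √(860 - 14598) = √(-13738) = I*√13738 ≈ 117.21*I)
Q - 1*23886 = I*√13738 - 1*23886 = I*√13738 - 23886 = -23886 + I*√13738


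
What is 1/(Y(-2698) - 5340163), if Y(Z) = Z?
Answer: -1/5342861 ≈ -1.8717e-7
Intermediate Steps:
1/(Y(-2698) - 5340163) = 1/(-2698 - 5340163) = 1/(-5342861) = -1/5342861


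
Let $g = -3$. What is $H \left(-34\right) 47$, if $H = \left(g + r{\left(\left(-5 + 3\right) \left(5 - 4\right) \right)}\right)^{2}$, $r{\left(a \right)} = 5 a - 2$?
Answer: $-359550$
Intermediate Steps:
$r{\left(a \right)} = -2 + 5 a$
$H = 225$ ($H = \left(-3 + \left(-2 + 5 \left(-5 + 3\right) \left(5 - 4\right)\right)\right)^{2} = \left(-3 + \left(-2 + 5 \left(\left(-2\right) 1\right)\right)\right)^{2} = \left(-3 + \left(-2 + 5 \left(-2\right)\right)\right)^{2} = \left(-3 - 12\right)^{2} = \left(-15\right)^{2} = 225$)
$H \left(-34\right) 47 = 225 \left(-34\right) 47 = \left(-7650\right) 47 = -359550$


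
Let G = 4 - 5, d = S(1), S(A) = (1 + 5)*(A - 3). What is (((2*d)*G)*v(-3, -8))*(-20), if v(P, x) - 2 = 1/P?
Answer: -800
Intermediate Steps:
v(P, x) = 2 + 1/P
S(A) = -18 + 6*A (S(A) = 6*(-3 + A) = -18 + 6*A)
d = -12 (d = -18 + 6*1 = -18 + 6 = -12)
G = -1
(((2*d)*G)*v(-3, -8))*(-20) = (((2*(-12))*(-1))*(2 + 1/(-3)))*(-20) = ((-24*(-1))*(2 - ⅓))*(-20) = (24*(5/3))*(-20) = 40*(-20) = -800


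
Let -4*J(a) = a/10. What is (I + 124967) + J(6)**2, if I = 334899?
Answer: 183946409/400 ≈ 4.5987e+5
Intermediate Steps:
J(a) = -a/40 (J(a) = -a/(4*10) = -a/40)
(I + 124967) + J(6)**2 = (334899 + 124967) + (-1/40*6)**2 = 459866 + (-3/20)**2 = 459866 + 9/400 = 183946409/400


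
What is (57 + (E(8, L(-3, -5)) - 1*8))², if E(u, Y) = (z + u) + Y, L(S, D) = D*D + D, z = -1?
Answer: 5776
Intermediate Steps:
L(S, D) = D + D² (L(S, D) = D² + D = D + D²)
E(u, Y) = -1 + Y + u (E(u, Y) = (-1 + u) + Y = -1 + Y + u)
(57 + (E(8, L(-3, -5)) - 1*8))² = (57 + ((-1 - 5*(1 - 5) + 8) - 1*8))² = (57 + ((-1 - 5*(-4) + 8) - 8))² = (57 + ((-1 + 20 + 8) - 8))² = (57 + (27 - 8))² = (57 + 19)² = 76² = 5776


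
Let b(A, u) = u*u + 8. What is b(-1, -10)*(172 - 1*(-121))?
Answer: 31644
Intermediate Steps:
b(A, u) = 8 + u² (b(A, u) = u² + 8 = 8 + u²)
b(-1, -10)*(172 - 1*(-121)) = (8 + (-10)²)*(172 - 1*(-121)) = (8 + 100)*(172 + 121) = 108*293 = 31644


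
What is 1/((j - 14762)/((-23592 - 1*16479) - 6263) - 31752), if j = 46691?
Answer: -46334/1471229097 ≈ -3.1493e-5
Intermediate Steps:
1/((j - 14762)/((-23592 - 1*16479) - 6263) - 31752) = 1/((46691 - 14762)/((-23592 - 1*16479) - 6263) - 31752) = 1/(31929/((-23592 - 16479) - 6263) - 31752) = 1/(31929/(-40071 - 6263) - 31752) = 1/(31929/(-46334) - 31752) = 1/(31929*(-1/46334) - 31752) = 1/(-31929/46334 - 31752) = 1/(-1471229097/46334) = -46334/1471229097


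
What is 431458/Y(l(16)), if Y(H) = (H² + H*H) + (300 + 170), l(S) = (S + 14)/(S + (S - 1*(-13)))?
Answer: 1941561/2119 ≈ 916.26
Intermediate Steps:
l(S) = (14 + S)/(13 + 2*S) (l(S) = (14 + S)/(S + (S + 13)) = (14 + S)/(S + (13 + S)) = (14 + S)/(13 + 2*S))
Y(H) = 470 + 2*H² (Y(H) = (H² + H²) + 470 = 2*H² + 470 = 470 + 2*H²)
431458/Y(l(16)) = 431458/(470 + 2*((14 + 16)/(13 + 2*16))²) = 431458/(470 + 2*(30/(13 + 32))²) = 431458/(470 + 2*(30/45)²) = 431458/(470 + 2*((1/45)*30)²) = 431458/(470 + 2*(⅔)²) = 431458/(470 + 2*(4/9)) = 431458/(470 + 8/9) = 431458/(4238/9) = 431458*(9/4238) = 1941561/2119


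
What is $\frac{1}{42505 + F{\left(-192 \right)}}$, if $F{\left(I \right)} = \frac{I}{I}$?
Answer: $\frac{1}{42506} \approx 2.3526 \cdot 10^{-5}$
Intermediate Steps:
$F{\left(I \right)} = 1$
$\frac{1}{42505 + F{\left(-192 \right)}} = \frac{1}{42505 + 1} = \frac{1}{42506}$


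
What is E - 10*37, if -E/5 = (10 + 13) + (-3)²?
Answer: -530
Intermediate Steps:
E = -160 (E = -5*((10 + 13) + (-3)²) = -5*(23 + 9) = -5*32 = -160)
E - 10*37 = -160 - 10*37 = -160 - 370 = -530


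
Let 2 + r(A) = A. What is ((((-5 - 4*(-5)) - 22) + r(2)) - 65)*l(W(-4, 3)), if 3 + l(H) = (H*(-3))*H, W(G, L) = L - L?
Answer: 216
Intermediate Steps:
W(G, L) = 0
r(A) = -2 + A
l(H) = -3 - 3*H² (l(H) = -3 + (H*(-3))*H = -3 + (-3*H)*H = -3 - 3*H²)
((((-5 - 4*(-5)) - 22) + r(2)) - 65)*l(W(-4, 3)) = ((((-5 - 4*(-5)) - 22) + (-2 + 2)) - 65)*(-3 - 3*0²) = ((((-5 + 20) - 22) + 0) - 65)*(-3 - 3*0) = (((15 - 22) + 0) - 65)*(-3 + 0) = ((-7 + 0) - 65)*(-3) = (-7 - 65)*(-3) = -72*(-3) = 216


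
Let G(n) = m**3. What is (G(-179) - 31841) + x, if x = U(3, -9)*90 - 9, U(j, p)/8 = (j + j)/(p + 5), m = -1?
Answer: -32931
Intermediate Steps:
U(j, p) = 16*j/(5 + p) (U(j, p) = 8*((j + j)/(p + 5)) = 8*((2*j)/(5 + p)) = 8*(2*j/(5 + p)) = 16*j/(5 + p))
x = -1089 (x = (16*3/(5 - 9))*90 - 9 = (16*3/(-4))*90 - 9 = (16*3*(-1/4))*90 - 9 = -12*90 - 9 = -1080 - 9 = -1089)
G(n) = -1 (G(n) = (-1)**3 = -1)
(G(-179) - 31841) + x = (-1 - 31841) - 1089 = -31842 - 1089 = -32931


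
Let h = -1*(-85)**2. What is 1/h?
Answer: -1/7225 ≈ -0.00013841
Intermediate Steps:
h = -7225 (h = -1*7225 = -7225)
1/h = 1/(-7225) = -1/7225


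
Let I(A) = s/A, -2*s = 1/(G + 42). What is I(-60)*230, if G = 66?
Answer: 23/1296 ≈ 0.017747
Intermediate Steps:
s = -1/216 (s = -1/(2*(66 + 42)) = -½/108 = -½*1/108 = -1/216 ≈ -0.0046296)
I(A) = -1/(216*A)
I(-60)*230 = -1/216/(-60)*230 = -1/216*(-1/60)*230 = (1/12960)*230 = 23/1296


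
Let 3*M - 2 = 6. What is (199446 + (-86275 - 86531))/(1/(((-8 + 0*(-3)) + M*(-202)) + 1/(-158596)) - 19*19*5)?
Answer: -6928995881520/469476360403 ≈ -14.759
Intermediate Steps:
M = 8/3 (M = 2/3 + (1/3)*6 = 2/3 + 2 = 8/3 ≈ 2.6667)
(199446 + (-86275 - 86531))/(1/(((-8 + 0*(-3)) + M*(-202)) + 1/(-158596)) - 19*19*5) = (199446 + (-86275 - 86531))/(1/(((-8 + 0*(-3)) + (8/3)*(-202)) + 1/(-158596)) - 19*19*5) = (199446 - 172806)/(1/(((-8 + 0) - 1616/3) - 1/158596) - 361*5) = 26640/(1/((-8 - 1616/3) - 1/158596) - 1805) = 26640/(1/(-1640/3 - 1/158596) - 1805) = 26640/(1/(-260097443/475788) - 1805) = 26640/(-475788/260097443 - 1805) = 26640/(-469476360403/260097443) = 26640*(-260097443/469476360403) = -6928995881520/469476360403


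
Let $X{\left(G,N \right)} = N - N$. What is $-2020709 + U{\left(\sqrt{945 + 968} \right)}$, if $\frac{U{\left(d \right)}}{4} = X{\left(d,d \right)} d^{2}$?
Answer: $-2020709$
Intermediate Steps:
$X{\left(G,N \right)} = 0$
$U{\left(d \right)} = 0$ ($U{\left(d \right)} = 4 \cdot 0 d^{2} = 4 \cdot 0 = 0$)
$-2020709 + U{\left(\sqrt{945 + 968} \right)} = -2020709 + 0 = -2020709$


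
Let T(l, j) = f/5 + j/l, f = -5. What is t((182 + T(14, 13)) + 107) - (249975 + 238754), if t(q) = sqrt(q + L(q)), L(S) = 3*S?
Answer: -488729 + sqrt(56630)/7 ≈ -4.8870e+5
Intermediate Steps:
T(l, j) = -1 + j/l (T(l, j) = -5/5 + j/l = -5*1/5 + j/l = -1 + j/l)
t(q) = 2*sqrt(q) (t(q) = sqrt(q + 3*q) = sqrt(4*q) = 2*sqrt(q))
t((182 + T(14, 13)) + 107) - (249975 + 238754) = 2*sqrt((182 + (13 - 1*14)/14) + 107) - (249975 + 238754) = 2*sqrt((182 + (13 - 14)/14) + 107) - 1*488729 = 2*sqrt((182 + (1/14)*(-1)) + 107) - 488729 = 2*sqrt((182 - 1/14) + 107) - 488729 = 2*sqrt(2547/14 + 107) - 488729 = 2*sqrt(4045/14) - 488729 = 2*(sqrt(56630)/14) - 488729 = sqrt(56630)/7 - 488729 = -488729 + sqrt(56630)/7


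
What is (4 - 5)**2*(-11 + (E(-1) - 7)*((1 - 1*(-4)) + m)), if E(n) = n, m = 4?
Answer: -83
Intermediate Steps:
(4 - 5)**2*(-11 + (E(-1) - 7)*((1 - 1*(-4)) + m)) = (4 - 5)**2*(-11 + (-1 - 7)*((1 - 1*(-4)) + 4)) = (-1)**2*(-11 - 8*((1 + 4) + 4)) = 1*(-11 - 8*(5 + 4)) = 1*(-11 - 8*9) = 1*(-11 - 72) = 1*(-83) = -83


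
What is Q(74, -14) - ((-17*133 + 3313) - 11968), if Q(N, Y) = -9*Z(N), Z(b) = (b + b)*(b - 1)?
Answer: -86320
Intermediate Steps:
Z(b) = 2*b*(-1 + b) (Z(b) = (2*b)*(-1 + b) = 2*b*(-1 + b))
Q(N, Y) = -18*N*(-1 + N)
Q(74, -14) - ((-17*133 + 3313) - 11968) = 18*74*(1 - 1*74) - ((-17*133 + 3313) - 11968) = 18*74*(1 - 74) - ((-2261 + 3313) - 11968) = 18*74*(-73) - (1052 - 11968) = -97236 - 1*(-10916) = -97236 + 10916 = -86320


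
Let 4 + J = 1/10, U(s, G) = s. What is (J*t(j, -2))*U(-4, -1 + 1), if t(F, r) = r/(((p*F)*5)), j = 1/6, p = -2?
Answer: 468/25 ≈ 18.720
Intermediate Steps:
j = ⅙ ≈ 0.16667
t(F, r) = -r/(10*F) (t(F, r) = r/((-2*F*5)) = r/((-10*F)) = r*(-1/(10*F)) = -r/(10*F))
J = -39/10 (J = -4 + 1/10 = -4 + ⅒ = -39/10 ≈ -3.9000)
(J*t(j, -2))*U(-4, -1 + 1) = -(-39)*(-2)/(100*⅙)*(-4) = -(-39)*(-2)*6/100*(-4) = -39/10*6/5*(-4) = -117/25*(-4) = 468/25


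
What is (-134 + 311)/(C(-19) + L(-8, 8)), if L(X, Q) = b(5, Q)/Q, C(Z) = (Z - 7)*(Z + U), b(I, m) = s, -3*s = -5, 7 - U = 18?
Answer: 4248/18725 ≈ 0.22686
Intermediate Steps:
U = -11 (U = 7 - 1*18 = 7 - 18 = -11)
s = 5/3 (s = -⅓*(-5) = 5/3 ≈ 1.6667)
b(I, m) = 5/3
C(Z) = (-11 + Z)*(-7 + Z) (C(Z) = (Z - 7)*(Z - 11) = (-7 + Z)*(-11 + Z) = (-11 + Z)*(-7 + Z))
L(X, Q) = 5/(3*Q)
(-134 + 311)/(C(-19) + L(-8, 8)) = (-134 + 311)/((77 + (-19)² - 18*(-19)) + (5/3)/8) = 177/((77 + 361 + 342) + (5/3)*(⅛)) = 177/(780 + 5/24) = 177/(18725/24) = 177*(24/18725) = 4248/18725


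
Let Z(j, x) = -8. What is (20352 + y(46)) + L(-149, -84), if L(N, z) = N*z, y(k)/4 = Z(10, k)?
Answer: 32836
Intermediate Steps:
y(k) = -32 (y(k) = 4*(-8) = -32)
(20352 + y(46)) + L(-149, -84) = (20352 - 32) - 149*(-84) = 20320 + 12516 = 32836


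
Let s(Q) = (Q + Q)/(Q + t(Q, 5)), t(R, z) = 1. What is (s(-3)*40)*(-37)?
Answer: -4440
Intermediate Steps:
s(Q) = 2*Q/(1 + Q) (s(Q) = (Q + Q)/(Q + 1) = (2*Q)/(1 + Q) = 2*Q/(1 + Q))
(s(-3)*40)*(-37) = ((2*(-3)/(1 - 3))*40)*(-37) = ((2*(-3)/(-2))*40)*(-37) = ((2*(-3)*(-½))*40)*(-37) = (3*40)*(-37) = 120*(-37) = -4440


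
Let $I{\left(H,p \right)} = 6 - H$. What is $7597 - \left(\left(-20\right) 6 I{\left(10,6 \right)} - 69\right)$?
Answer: $7186$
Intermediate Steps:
$7597 - \left(\left(-20\right) 6 I{\left(10,6 \right)} - 69\right) = 7597 - \left(\left(-20\right) 6 \left(6 - 10\right) - 69\right) = 7597 - \left(- 120 \left(6 - 10\right) - 69\right) = 7597 - \left(\left(-120\right) \left(-4\right) - 69\right) = 7597 - \left(480 - 69\right) = 7597 - 411 = 7186$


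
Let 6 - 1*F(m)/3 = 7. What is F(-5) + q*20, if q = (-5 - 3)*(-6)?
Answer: 957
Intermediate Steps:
q = 48 (q = -8*(-6) = 48)
F(m) = -3 (F(m) = 18 - 3*7 = 18 - 21 = -3)
F(-5) + q*20 = -3 + 48*20 = -3 + 960 = 957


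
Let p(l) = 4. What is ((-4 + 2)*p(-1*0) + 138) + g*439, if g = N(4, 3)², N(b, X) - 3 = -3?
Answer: 130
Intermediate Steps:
N(b, X) = 0 (N(b, X) = 3 - 3 = 0)
g = 0 (g = 0² = 0)
((-4 + 2)*p(-1*0) + 138) + g*439 = ((-4 + 2)*4 + 138) + 0*439 = (-2*4 + 138) + 0 = (-8 + 138) + 0 = 130 + 0 = 130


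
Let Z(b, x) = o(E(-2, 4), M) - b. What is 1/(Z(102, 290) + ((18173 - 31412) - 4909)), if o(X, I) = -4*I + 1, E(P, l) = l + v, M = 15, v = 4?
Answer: -1/18309 ≈ -5.4618e-5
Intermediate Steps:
E(P, l) = 4 + l (E(P, l) = l + 4 = 4 + l)
o(X, I) = 1 - 4*I
Z(b, x) = -59 - b (Z(b, x) = (1 - 4*15) - b = (1 - 60) - b = -59 - b)
1/(Z(102, 290) + ((18173 - 31412) - 4909)) = 1/((-59 - 1*102) + ((18173 - 31412) - 4909)) = 1/((-59 - 102) + (-13239 - 4909)) = 1/(-161 - 18148) = 1/(-18309) = -1/18309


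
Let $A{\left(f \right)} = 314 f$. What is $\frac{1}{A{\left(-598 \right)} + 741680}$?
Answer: $\frac{1}{553908} \approx 1.8054 \cdot 10^{-6}$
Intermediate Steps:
$\frac{1}{A{\left(-598 \right)} + 741680} = \frac{1}{314 \left(-598\right) + 741680} = \frac{1}{-187772 + 741680} = \frac{1}{553908}$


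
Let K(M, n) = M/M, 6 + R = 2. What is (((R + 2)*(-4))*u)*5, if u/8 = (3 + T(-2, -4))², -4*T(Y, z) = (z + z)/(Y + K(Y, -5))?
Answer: 320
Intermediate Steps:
R = -4 (R = -6 + 2 = -4)
K(M, n) = 1
T(Y, z) = -z/(2*(1 + Y)) (T(Y, z) = -(z + z)/(4*(Y + 1)) = -2*z/(4*(1 + Y)) = -z/(2*(1 + Y)))
u = 8 (u = 8*(3 - 1*(-4)/(2 + 2*(-2)))² = 8*(3 - 1*(-4)/(2 - 4))² = 8*(3 - 1*(-4)/(-2))² = 8*(3 - 1*(-4)*(-½))² = 8*(3 - 2)² = 8*1² = 8*1 = 8)
(((R + 2)*(-4))*u)*5 = (((-4 + 2)*(-4))*8)*5 = (-2*(-4)*8)*5 = (8*8)*5 = 64*5 = 320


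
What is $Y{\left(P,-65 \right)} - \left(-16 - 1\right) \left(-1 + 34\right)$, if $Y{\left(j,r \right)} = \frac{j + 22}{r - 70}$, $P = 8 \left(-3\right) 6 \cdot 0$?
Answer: $\frac{75713}{135} \approx 560.84$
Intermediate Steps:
$P = 0$ ($P = 8 \left(\left(-18\right) 0\right) = 8 \cdot 0 = 0$)
$Y{\left(j,r \right)} = \frac{22 + j}{-70 + r}$
$Y{\left(P,-65 \right)} - \left(-16 - 1\right) \left(-1 + 34\right) = \frac{22 + 0}{-70 - 65} - \left(-16 - 1\right) \left(-1 + 34\right) = \frac{1}{-135} \cdot 22 - \left(-17\right) 33 = \left(- \frac{1}{135}\right) 22 - -561 = - \frac{22}{135} + 561 = \frac{75713}{135}$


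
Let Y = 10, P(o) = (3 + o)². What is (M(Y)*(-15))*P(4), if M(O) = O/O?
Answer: -735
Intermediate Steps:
M(O) = 1
(M(Y)*(-15))*P(4) = (1*(-15))*(3 + 4)² = -15*7² = -15*49 = -735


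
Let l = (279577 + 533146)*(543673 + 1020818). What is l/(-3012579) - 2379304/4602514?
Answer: -975348946787668903/2310906170601 ≈ -4.2206e+5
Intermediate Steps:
l = 1271497818993 (l = 812723*1564491 = 1271497818993)
l/(-3012579) - 2379304/4602514 = 1271497818993/(-3012579) - 2379304/4602514 = 1271497818993*(-1/3012579) - 2379304*1/4602514 = -423832606331/1004193 - 1189652/2301257 = -975348946787668903/2310906170601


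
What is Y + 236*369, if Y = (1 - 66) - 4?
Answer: 87015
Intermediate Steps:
Y = -69 (Y = -65 - 4 = -69)
Y + 236*369 = -69 + 236*369 = -69 + 87084 = 87015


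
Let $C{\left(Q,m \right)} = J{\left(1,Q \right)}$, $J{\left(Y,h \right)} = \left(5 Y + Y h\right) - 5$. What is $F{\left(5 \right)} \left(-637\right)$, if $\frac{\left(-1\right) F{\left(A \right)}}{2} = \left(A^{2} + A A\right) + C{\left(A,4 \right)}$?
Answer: $70070$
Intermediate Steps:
$J{\left(Y,h \right)} = -5 + 5 Y + Y h$
$C{\left(Q,m \right)} = Q$ ($C{\left(Q,m \right)} = -5 + 5 \cdot 1 + 1 Q = -5 + 5 + Q = Q$)
$F{\left(A \right)} = - 4 A^{2} - 2 A$ ($F{\left(A \right)} = - 2 \left(\left(A^{2} + A A\right) + A\right) = - 2 \left(\left(A^{2} + A^{2}\right) + A\right) = - 2 \left(2 A^{2} + A\right) = - 2 \left(A + 2 A^{2}\right) = - 4 A^{2} - 2 A$)
$F{\left(5 \right)} \left(-637\right) = 2 \cdot 5 \left(-1 - 10\right) \left(-637\right) = 2 \cdot 5 \left(-11\right) \left(-637\right) = \left(-110\right) \left(-637\right) = 70070$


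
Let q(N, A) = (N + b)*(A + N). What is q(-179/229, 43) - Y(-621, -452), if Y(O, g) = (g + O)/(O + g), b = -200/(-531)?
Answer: -503985503/27846171 ≈ -18.099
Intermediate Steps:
b = 200/531 (b = -200*(-1/531) = 200/531 ≈ 0.37665)
Y(O, g) = 1 (Y(O, g) = (O + g)/(O + g) = 1)
q(N, A) = (200/531 + N)*(A + N) (q(N, A) = (N + 200/531)*(A + N) = (200/531 + N)*(A + N))
q(-179/229, 43) - Y(-621, -452) = ((-179/229)**2 + (200/531)*43 + 200*(-179/229)/531 + 43*(-179/229)) - 1*1 = ((-179*1/229)**2 + 8600/531 + 200*(-179*1/229)/531 + 43*(-179*1/229)) - 1 = ((-179/229)**2 + 8600/531 + (200/531)*(-179/229) + 43*(-179/229)) - 1 = (32041/52441 + 8600/531 - 35800/121599 - 7697/229) - 1 = -476139332/27846171 - 1 = -503985503/27846171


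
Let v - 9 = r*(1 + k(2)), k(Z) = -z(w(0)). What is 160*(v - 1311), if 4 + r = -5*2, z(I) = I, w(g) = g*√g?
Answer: -210560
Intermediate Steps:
w(g) = g^(3/2)
r = -14 (r = -4 - 5*2 = -4 - 10 = -14)
k(Z) = 0 (k(Z) = -0^(3/2) = -1*0 = 0)
v = -5 (v = 9 - 14*(1 + 0) = 9 - 14*1 = 9 - 14 = -5)
160*(v - 1311) = 160*(-5 - 1311) = 160*(-1316) = -210560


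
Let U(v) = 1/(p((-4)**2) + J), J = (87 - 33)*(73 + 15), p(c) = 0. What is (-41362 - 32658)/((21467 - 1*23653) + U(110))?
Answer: 351743040/10387871 ≈ 33.861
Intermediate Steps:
J = 4752 (J = 54*88 = 4752)
U(v) = 1/4752 (U(v) = 1/(0 + 4752) = 1/4752)
(-41362 - 32658)/((21467 - 1*23653) + U(110)) = (-41362 - 32658)/((21467 - 1*23653) + 1/4752) = -74020/((21467 - 23653) + 1/4752) = -74020/(-2186 + 1/4752) = -74020/(-10387871/4752) = -74020*(-4752/10387871) = 351743040/10387871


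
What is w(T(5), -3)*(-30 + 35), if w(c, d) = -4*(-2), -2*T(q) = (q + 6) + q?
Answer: 40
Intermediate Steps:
T(q) = -3 - q (T(q) = -((q + 6) + q)/2 = -((6 + q) + q)/2 = -(6 + 2*q)/2 = -3 - q)
w(c, d) = 8
w(T(5), -3)*(-30 + 35) = 8*(-30 + 35) = 8*5 = 40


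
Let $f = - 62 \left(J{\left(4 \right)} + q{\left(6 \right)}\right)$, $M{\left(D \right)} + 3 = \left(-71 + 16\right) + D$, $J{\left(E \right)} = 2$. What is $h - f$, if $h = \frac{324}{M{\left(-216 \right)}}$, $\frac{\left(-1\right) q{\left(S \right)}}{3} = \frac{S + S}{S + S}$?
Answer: $- \frac{8656}{137} \approx -63.182$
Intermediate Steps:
$q{\left(S \right)} = -3$ ($q{\left(S \right)} = - 3 \frac{S + S}{S + S} = - 3 \frac{2 S}{2 S} = - 3 \cdot 2 S \frac{1}{2 S} = \left(-3\right) 1 = -3$)
$M{\left(D \right)} = -58 + D$ ($M{\left(D \right)} = -3 + \left(\left(-71 + 16\right) + D\right) = -3 + \left(-55 + D\right) = -58 + D$)
$f = 62$ ($f = - 62 \left(2 - 3\right) = \left(-62\right) \left(-1\right) = 62$)
$h = - \frac{162}{137}$ ($h = \frac{324}{-58 - 216} = \frac{324}{-274} = 324 \left(- \frac{1}{274}\right) = - \frac{162}{137} \approx -1.1825$)
$h - f = - \frac{162}{137} - 62 = - \frac{8656}{137}$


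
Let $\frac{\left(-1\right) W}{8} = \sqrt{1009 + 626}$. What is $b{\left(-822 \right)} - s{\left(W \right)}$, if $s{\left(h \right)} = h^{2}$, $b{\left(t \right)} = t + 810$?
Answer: $-104652$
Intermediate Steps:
$b{\left(t \right)} = 810 + t$
$W = - 8 \sqrt{1635}$ ($W = - 8 \sqrt{1009 + 626} = - 8 \sqrt{1635} \approx -323.48$)
$b{\left(-822 \right)} - s{\left(W \right)} = \left(810 - 822\right) - \left(- 8 \sqrt{1635}\right)^{2} = -12 - 104640 = -104652$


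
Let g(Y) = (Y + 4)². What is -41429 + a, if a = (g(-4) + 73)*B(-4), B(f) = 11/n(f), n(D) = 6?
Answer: -247771/6 ≈ -41295.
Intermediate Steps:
g(Y) = (4 + Y)²
B(f) = 11/6
a = 803/6 (a = ((4 - 4)² + 73)*(11/6) = (0² + 73)*(11/6) = (0 + 73)*(11/6) = 73*(11/6) = 803/6 ≈ 133.83)
-41429 + a = -41429 + 803/6 = -247771/6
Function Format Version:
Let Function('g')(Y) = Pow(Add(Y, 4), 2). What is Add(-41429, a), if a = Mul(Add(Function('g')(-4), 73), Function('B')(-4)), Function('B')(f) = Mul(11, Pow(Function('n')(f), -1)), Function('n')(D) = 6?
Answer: Rational(-247771, 6) ≈ -41295.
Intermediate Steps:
Function('g')(Y) = Pow(Add(4, Y), 2)
Function('B')(f) = Rational(11, 6) (Function('B')(f) = Mul(11, Pow(6, -1)) = Mul(11, Rational(1, 6)) = Rational(11, 6))
a = Rational(803, 6) (a = Mul(Add(Pow(Add(4, -4), 2), 73), Rational(11, 6)) = Mul(Add(Pow(0, 2), 73), Rational(11, 6)) = Mul(Add(0, 73), Rational(11, 6)) = Mul(73, Rational(11, 6)) = Rational(803, 6) ≈ 133.83)
Add(-41429, a) = Add(-41429, Rational(803, 6)) = Rational(-247771, 6)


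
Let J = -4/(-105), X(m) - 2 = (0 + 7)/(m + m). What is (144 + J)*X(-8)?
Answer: 18905/84 ≈ 225.06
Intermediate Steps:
X(m) = 2 + 7/(2*m) (X(m) = 2 + (0 + 7)/(m + m) = 2 + 7/((2*m)) = 2 + 7*(1/(2*m)) = 2 + 7/(2*m))
J = 4/105 (J = -4*(-1/105) = 4/105 ≈ 0.038095)
(144 + J)*X(-8) = (144 + 4/105)*(2 + (7/2)/(-8)) = 15124*(2 + (7/2)*(-⅛))/105 = 15124*(2 - 7/16)/105 = (15124/105)*(25/16) = 18905/84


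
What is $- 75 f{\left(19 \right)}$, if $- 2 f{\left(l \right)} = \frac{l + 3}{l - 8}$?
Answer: $75$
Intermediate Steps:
$f{\left(l \right)} = - \frac{3 + l}{2 \left(-8 + l\right)}$ ($f{\left(l \right)} = - \frac{\left(l + 3\right) \frac{1}{l - 8}}{2} = - \frac{\left(3 + l\right) \frac{1}{-8 + l}}{2} = - \frac{\frac{1}{-8 + l} \left(3 + l\right)}{2} = - \frac{3 + l}{2 \left(-8 + l\right)}$)
$- 75 f{\left(19 \right)} = - 75 \frac{-3 - 19}{2 \left(-8 + 19\right)} = - 75 \frac{-3 - 19}{2 \cdot 11} = - 75 \cdot \frac{1}{2} \cdot \frac{1}{11} \left(-22\right) = \left(-75\right) \left(-1\right) = 75$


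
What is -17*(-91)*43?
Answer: 66521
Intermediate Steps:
-17*(-91)*43 = -(-1547)*43 = -1*(-66521) = 66521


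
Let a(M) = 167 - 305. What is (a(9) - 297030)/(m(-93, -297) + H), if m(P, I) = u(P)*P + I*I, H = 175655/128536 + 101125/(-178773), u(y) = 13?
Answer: -6828554032159104/1999171074704315 ≈ -3.4157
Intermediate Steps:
a(M) = -138
H = 18404168315/22978766328 (H = 175655*(1/128536) + 101125*(-1/178773) = 175655/128536 - 101125/178773 = 18404168315/22978766328 ≈ 0.80092)
m(P, I) = I² + 13*P (m(P, I) = 13*P + I*I = 13*P + I² = I² + 13*P)
(a(9) - 297030)/(m(-93, -297) + H) = (-138 - 297030)/(((-297)² + 13*(-93)) + 18404168315/22978766328) = -297168/((88209 - 1209) + 18404168315/22978766328) = -297168/(87000 + 18404168315/22978766328) = -297168/1999171074704315/22978766328 = -297168*22978766328/1999171074704315 = -6828554032159104/1999171074704315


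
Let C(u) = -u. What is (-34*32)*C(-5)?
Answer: -5440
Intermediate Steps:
(-34*32)*C(-5) = (-34*32)*(-1*(-5)) = -1088*5 = -5440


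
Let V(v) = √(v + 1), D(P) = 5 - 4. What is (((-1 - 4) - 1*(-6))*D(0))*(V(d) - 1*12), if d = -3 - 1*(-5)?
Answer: -12 + √3 ≈ -10.268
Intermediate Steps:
d = 2 (d = -3 + 5 = 2)
D(P) = 1
V(v) = √(1 + v)
(((-1 - 4) - 1*(-6))*D(0))*(V(d) - 1*12) = (((-1 - 4) - 1*(-6))*1)*(√(1 + 2) - 1*12) = ((-5 + 6)*1)*(√3 - 12) = (1*1)*(-12 + √3) = 1*(-12 + √3) = -12 + √3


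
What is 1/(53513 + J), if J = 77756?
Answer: 1/131269 ≈ 7.6179e-6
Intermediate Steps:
1/(53513 + J) = 1/(53513 + 77756) = 1/131269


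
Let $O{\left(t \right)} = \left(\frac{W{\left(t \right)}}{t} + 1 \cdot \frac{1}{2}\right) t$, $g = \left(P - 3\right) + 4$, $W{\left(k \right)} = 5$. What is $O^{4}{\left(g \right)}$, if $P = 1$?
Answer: $1296$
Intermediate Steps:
$g = 2$ ($g = \left(1 - 3\right) + 4 = -2 + 4 = 2$)
$O{\left(t \right)} = t \left(\frac{1}{2} + \frac{5}{t}\right)$ ($O{\left(t \right)} = \left(\frac{5}{t} + 1 \cdot \frac{1}{2}\right) t = \left(\frac{5}{t} + \frac{1}{2}\right) t = \left(\frac{1}{2} + \frac{5}{t}\right) t = t \left(\frac{1}{2} + \frac{5}{t}\right)$)
$O^{4}{\left(g \right)} = \left(5 + \frac{1}{2} \cdot 2\right)^{4} = \left(5 + 1\right)^{4} = 6^{4} = 1296$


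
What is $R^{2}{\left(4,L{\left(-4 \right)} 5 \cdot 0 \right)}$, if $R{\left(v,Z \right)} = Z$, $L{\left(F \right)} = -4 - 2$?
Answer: $0$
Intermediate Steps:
$L{\left(F \right)} = -6$
$R^{2}{\left(4,L{\left(-4 \right)} 5 \cdot 0 \right)} = \left(\left(-6\right) 5 \cdot 0\right)^{2} = \left(\left(-30\right) 0\right)^{2} = 0^{2} = 0$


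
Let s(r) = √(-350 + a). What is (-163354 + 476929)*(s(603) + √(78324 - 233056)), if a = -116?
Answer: 313575*I*(√466 + 2*√38683) ≈ 1.3012e+8*I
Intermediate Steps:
s(r) = I*√466 (s(r) = √(-350 - 116) = √(-466) = I*√466)
(-163354 + 476929)*(s(603) + √(78324 - 233056)) = (-163354 + 476929)*(I*√466 + √(78324 - 233056)) = 313575*(I*√466 + √(-154732)) = 313575*(I*√466 + 2*I*√38683) = 313575*I*√466 + 627150*I*√38683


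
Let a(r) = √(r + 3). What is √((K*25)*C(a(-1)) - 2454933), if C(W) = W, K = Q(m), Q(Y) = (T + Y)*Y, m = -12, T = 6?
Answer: √(-2454933 + 1800*√2) ≈ 1566.0*I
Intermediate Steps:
Q(Y) = Y*(6 + Y) (Q(Y) = (6 + Y)*Y = Y*(6 + Y))
K = 72 (K = -12*(6 - 12) = -12*(-6) = 72)
a(r) = √(3 + r)
√((K*25)*C(a(-1)) - 2454933) = √((72*25)*√(3 - 1) - 2454933) = √(1800*√2 - 2454933) = √(-2454933 + 1800*√2)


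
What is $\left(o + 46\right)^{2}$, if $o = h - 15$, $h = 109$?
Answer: $19600$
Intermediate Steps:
$o = 94$ ($o = 109 - 15 = 94$)
$\left(o + 46\right)^{2} = \left(94 + 46\right)^{2} = 140^{2} = 19600$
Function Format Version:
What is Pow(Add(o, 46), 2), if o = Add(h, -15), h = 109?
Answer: 19600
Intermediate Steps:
o = 94 (o = Add(109, -15) = 94)
Pow(Add(o, 46), 2) = Pow(Add(94, 46), 2) = Pow(140, 2) = 19600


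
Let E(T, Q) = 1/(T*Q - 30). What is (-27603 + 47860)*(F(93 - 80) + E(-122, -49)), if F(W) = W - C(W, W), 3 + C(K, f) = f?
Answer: 361486165/5948 ≈ 60774.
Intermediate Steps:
C(K, f) = -3 + f
F(W) = 3 (F(W) = W - (-3 + W) = W + (3 - W) = 3)
E(T, Q) = 1/(-30 + Q*T) (E(T, Q) = 1/(Q*T - 30) = 1/(-30 + Q*T))
(-27603 + 47860)*(F(93 - 80) + E(-122, -49)) = (-27603 + 47860)*(3 + 1/(-30 - 49*(-122))) = 20257*(3 + 1/(-30 + 5978)) = 20257*(3 + 1/5948) = 20257*(17845/5948) = 361486165/5948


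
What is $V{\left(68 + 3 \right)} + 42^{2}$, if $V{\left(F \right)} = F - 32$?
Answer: $1803$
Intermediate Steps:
$V{\left(F \right)} = -32 + F$
$V{\left(68 + 3 \right)} + 42^{2} = \left(-32 + \left(68 + 3\right)\right) + 42^{2} = \left(-32 + 71\right) + 1764 = 39 + 1764 = 1803$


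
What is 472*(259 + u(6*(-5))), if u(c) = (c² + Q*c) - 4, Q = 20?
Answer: 261960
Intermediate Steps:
u(c) = -4 + c² + 20*c (u(c) = (c² + 20*c) - 4 = -4 + c² + 20*c)
472*(259 + u(6*(-5))) = 472*(259 + (-4 + (6*(-5))² + 20*(6*(-5)))) = 472*(259 + (-4 + (-30)² + 20*(-30))) = 472*(259 + (-4 + 900 - 600)) = 472*(259 + 296) = 472*555 = 261960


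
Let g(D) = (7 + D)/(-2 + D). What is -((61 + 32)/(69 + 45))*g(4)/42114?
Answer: -341/3200664 ≈ -0.00010654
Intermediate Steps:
g(D) = (7 + D)/(-2 + D)
-((61 + 32)/(69 + 45))*g(4)/42114 = -((61 + 32)/(69 + 45))*((7 + 4)/(-2 + 4))/42114 = -(93/114)*(11/2)/42114 = -(93*(1/114))*((½)*11)/42114 = -(31/38)*(11/2)/42114 = -341/(76*42114) = -1*341/3200664 = -341/3200664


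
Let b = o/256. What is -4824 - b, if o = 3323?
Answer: -1238267/256 ≈ -4837.0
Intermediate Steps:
b = 3323/256 ≈ 12.980
-4824 - b = -4824 - 1*3323/256 = -4824 - 3323/256 = -1238267/256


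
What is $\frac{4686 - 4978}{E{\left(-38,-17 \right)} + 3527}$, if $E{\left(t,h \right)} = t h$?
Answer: $- \frac{292}{4173} \approx -0.069974$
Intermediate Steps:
$E{\left(t,h \right)} = h t$
$\frac{4686 - 4978}{E{\left(-38,-17 \right)} + 3527} = \frac{4686 - 4978}{\left(-17\right) \left(-38\right) + 3527} = - \frac{292}{646 + 3527} = - \frac{292}{4173}$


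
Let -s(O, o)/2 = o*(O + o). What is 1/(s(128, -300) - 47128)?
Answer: -1/150328 ≈ -6.6521e-6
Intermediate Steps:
s(O, o) = -2*o*(O + o)
1/(s(128, -300) - 47128) = 1/(-2*(-300)*(128 - 300) - 47128) = 1/(-2*(-300)*(-172) - 47128) = 1/(-103200 - 47128) = 1/(-150328) = -1/150328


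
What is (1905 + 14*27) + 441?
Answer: 2724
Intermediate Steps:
(1905 + 14*27) + 441 = (1905 + 378) + 441 = 2283 + 441 = 2724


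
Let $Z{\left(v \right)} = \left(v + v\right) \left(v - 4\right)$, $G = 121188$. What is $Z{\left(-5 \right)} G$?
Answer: $10906920$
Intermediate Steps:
$Z{\left(v \right)} = 2 v \left(-4 + v\right)$
$Z{\left(-5 \right)} G = 2 \left(-5\right) \left(-4 - 5\right) 121188 = 2 \left(-5\right) \left(-9\right) 121188 = 90 \cdot 121188 = 10906920$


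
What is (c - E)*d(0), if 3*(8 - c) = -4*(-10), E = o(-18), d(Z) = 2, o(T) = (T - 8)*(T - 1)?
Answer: -2996/3 ≈ -998.67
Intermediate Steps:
o(T) = (-1 + T)*(-8 + T) (o(T) = (-8 + T)*(-1 + T) = (-1 + T)*(-8 + T))
E = 494 (E = 8 + (-18)² - 9*(-18) = 8 + 324 + 162 = 494)
c = -16/3 (c = 8 - (-4)*(-10)/3 = 8 - ⅓*40 = 8 - 40/3 = -16/3 ≈ -5.3333)
(c - E)*d(0) = (-16/3 - 1*494)*2 = (-16/3 - 494)*2 = -1498/3*2 = -2996/3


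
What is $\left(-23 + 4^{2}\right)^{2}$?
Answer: $49$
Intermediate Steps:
$\left(-23 + 4^{2}\right)^{2} = \left(-23 + 16\right)^{2} = \left(-7\right)^{2} = 49$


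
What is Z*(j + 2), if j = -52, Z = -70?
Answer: 3500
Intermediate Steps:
Z*(j + 2) = -70*(-52 + 2) = -70*(-50) = 3500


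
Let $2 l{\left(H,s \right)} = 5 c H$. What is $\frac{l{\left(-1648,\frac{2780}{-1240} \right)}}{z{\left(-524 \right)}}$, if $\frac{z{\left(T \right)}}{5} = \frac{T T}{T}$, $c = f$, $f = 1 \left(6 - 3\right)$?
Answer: $\frac{618}{131} \approx 4.7176$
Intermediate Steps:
$f = 3$ ($f = 1 \cdot 3 = 3$)
$c = 3$
$l{\left(H,s \right)} = \frac{15 H}{2}$ ($l{\left(H,s \right)} = \frac{5 \cdot 3 H}{2} = \frac{15 H}{2}$)
$z{\left(T \right)} = 5 T$ ($z{\left(T \right)} = 5 \frac{T T}{T} = 5 \frac{T^{2}}{T} = 5 T$)
$\frac{l{\left(-1648,\frac{2780}{-1240} \right)}}{z{\left(-524 \right)}} = \frac{\frac{15}{2} \left(-1648\right)}{5 \left(-524\right)} = - \frac{12360}{-2620} = \left(-12360\right) \left(- \frac{1}{2620}\right) = \frac{618}{131}$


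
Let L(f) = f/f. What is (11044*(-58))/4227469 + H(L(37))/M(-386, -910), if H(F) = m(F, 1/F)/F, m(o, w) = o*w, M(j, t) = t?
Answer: -587129789/3846996790 ≈ -0.15262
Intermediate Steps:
L(f) = 1
H(F) = 1/F (H(F) = (F/F)/F = 1/F)
(11044*(-58))/4227469 + H(L(37))/M(-386, -910) = (11044*(-58))/4227469 + 1/(1*(-910)) = -640552*1/4227469 + 1*(-1/910) = -640552/4227469 - 1/910 = -587129789/3846996790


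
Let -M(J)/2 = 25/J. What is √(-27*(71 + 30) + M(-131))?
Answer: I*√46791497/131 ≈ 52.217*I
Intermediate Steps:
M(J) = -50/J
√(-27*(71 + 30) + M(-131)) = √(-27*(71 + 30) - 50/(-131)) = √(-27*101 - 50*(-1/131)) = √(-2727 + 50/131) = √(-357187/131) = I*√46791497/131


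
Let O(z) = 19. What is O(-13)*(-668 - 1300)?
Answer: -37392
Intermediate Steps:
O(-13)*(-668 - 1300) = 19*(-668 - 1300) = 19*(-1968) = -37392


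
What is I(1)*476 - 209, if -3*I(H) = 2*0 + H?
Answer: -1103/3 ≈ -367.67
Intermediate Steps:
I(H) = -H/3 (I(H) = -(2*0 + H)/3 = -(0 + H)/3 = -H/3)
I(1)*476 - 209 = -1/3*1*476 - 209 = -1/3*476 - 209 = -476/3 - 209 = -1103/3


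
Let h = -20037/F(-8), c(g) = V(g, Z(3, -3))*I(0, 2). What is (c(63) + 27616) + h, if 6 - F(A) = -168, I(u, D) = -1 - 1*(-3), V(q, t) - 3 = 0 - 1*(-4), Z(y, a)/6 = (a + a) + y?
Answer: 1595861/58 ≈ 27515.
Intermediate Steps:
Z(y, a) = 6*y + 12*a (Z(y, a) = 6*((a + a) + y) = 6*(2*a + y) = 6*(y + 2*a) = 6*y + 12*a)
V(q, t) = 7 (V(q, t) = 3 + (0 - 1*(-4)) = 3 + (0 + 4) = 3 + 4 = 7)
I(u, D) = 2 (I(u, D) = -1 + 3 = 2)
F(A) = 174 (F(A) = 6 - 1*(-168) = 6 + 168 = 174)
c(g) = 14 (c(g) = 7*2 = 14)
h = -6679/58 (h = -20037/174 = -20037*1/174 = -6679/58 ≈ -115.16)
(c(63) + 27616) + h = (14 + 27616) - 6679/58 = 27630 - 6679/58 = 1595861/58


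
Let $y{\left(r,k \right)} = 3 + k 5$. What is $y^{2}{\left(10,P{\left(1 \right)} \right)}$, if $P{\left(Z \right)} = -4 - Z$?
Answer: $484$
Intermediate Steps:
$y{\left(r,k \right)} = 3 + 5 k$
$y^{2}{\left(10,P{\left(1 \right)} \right)} = \left(3 + 5 \left(-4 - 1\right)\right)^{2} = \left(3 + 5 \left(-5\right)\right)^{2} = \left(3 - 25\right)^{2} = \left(-22\right)^{2} = 484$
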